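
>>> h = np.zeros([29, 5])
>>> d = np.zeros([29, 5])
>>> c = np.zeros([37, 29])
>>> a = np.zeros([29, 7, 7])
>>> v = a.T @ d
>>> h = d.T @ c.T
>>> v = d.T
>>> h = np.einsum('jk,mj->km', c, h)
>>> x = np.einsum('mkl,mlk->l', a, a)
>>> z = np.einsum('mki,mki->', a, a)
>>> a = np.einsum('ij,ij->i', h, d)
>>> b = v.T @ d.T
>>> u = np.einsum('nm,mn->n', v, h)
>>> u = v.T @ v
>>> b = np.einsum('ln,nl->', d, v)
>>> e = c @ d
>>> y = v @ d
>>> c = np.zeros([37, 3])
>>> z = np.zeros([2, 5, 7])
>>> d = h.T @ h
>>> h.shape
(29, 5)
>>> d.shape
(5, 5)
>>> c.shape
(37, 3)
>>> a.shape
(29,)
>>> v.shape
(5, 29)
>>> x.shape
(7,)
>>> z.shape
(2, 5, 7)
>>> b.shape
()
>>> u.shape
(29, 29)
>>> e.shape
(37, 5)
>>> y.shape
(5, 5)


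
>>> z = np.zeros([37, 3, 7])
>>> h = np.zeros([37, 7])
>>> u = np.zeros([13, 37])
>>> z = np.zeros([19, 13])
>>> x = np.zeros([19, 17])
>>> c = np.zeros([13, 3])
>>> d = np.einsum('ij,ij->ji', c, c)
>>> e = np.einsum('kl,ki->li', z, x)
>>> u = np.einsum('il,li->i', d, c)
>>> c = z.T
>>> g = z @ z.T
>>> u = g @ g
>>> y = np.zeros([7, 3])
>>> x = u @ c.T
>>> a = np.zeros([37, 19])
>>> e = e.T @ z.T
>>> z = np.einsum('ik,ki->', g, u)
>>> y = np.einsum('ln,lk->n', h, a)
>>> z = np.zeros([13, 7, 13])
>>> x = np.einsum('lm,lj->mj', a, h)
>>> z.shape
(13, 7, 13)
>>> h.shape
(37, 7)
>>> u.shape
(19, 19)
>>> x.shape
(19, 7)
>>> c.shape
(13, 19)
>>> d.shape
(3, 13)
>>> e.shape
(17, 19)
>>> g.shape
(19, 19)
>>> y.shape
(7,)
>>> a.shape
(37, 19)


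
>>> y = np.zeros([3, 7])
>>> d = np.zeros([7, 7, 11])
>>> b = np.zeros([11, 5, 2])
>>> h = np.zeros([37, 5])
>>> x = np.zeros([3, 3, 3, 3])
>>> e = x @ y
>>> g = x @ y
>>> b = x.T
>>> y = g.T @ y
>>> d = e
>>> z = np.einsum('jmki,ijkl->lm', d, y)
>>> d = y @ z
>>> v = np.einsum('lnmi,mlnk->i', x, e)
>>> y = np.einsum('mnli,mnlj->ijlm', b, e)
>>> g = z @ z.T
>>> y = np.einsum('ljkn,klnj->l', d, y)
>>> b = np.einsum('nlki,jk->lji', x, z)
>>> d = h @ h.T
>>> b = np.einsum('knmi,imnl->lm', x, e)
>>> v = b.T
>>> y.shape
(7,)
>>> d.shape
(37, 37)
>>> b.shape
(7, 3)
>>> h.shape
(37, 5)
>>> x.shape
(3, 3, 3, 3)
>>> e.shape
(3, 3, 3, 7)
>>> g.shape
(7, 7)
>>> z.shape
(7, 3)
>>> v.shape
(3, 7)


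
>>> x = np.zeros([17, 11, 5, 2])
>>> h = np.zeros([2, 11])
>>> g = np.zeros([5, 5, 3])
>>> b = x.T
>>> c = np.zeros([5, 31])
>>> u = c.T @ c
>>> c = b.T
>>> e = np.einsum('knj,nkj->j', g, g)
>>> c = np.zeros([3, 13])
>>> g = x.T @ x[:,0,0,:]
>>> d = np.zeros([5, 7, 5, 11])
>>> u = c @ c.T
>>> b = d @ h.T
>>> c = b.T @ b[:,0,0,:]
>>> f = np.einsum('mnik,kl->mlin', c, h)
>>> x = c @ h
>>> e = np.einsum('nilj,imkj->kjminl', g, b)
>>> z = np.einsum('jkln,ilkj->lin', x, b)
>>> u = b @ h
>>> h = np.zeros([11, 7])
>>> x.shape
(2, 5, 7, 11)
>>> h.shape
(11, 7)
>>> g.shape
(2, 5, 11, 2)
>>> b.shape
(5, 7, 5, 2)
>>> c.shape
(2, 5, 7, 2)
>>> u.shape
(5, 7, 5, 11)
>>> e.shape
(5, 2, 7, 5, 2, 11)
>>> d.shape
(5, 7, 5, 11)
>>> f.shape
(2, 11, 7, 5)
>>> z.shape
(7, 5, 11)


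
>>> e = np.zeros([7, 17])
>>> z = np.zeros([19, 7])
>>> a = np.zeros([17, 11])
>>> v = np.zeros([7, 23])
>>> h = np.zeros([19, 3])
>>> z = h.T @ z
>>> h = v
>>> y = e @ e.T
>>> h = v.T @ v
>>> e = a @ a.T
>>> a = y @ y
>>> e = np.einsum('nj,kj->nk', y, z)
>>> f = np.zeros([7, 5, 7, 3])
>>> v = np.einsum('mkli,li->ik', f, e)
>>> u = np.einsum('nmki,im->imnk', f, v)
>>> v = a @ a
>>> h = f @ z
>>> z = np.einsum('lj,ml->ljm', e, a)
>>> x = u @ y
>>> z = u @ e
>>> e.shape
(7, 3)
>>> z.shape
(3, 5, 7, 3)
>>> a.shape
(7, 7)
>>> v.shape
(7, 7)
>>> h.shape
(7, 5, 7, 7)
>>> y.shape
(7, 7)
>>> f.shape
(7, 5, 7, 3)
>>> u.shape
(3, 5, 7, 7)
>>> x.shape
(3, 5, 7, 7)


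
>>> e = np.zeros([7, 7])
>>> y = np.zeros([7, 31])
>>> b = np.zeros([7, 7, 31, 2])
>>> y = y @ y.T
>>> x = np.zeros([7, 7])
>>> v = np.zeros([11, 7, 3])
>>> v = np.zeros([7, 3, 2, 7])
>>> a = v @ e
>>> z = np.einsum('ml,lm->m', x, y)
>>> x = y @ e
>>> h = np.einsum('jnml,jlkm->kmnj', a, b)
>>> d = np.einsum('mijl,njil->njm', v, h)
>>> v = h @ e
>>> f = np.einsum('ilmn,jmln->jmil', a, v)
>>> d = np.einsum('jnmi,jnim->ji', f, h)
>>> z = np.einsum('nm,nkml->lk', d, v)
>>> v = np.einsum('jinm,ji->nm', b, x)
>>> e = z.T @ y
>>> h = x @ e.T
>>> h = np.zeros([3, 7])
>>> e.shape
(2, 7)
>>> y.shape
(7, 7)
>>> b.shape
(7, 7, 31, 2)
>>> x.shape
(7, 7)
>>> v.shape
(31, 2)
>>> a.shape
(7, 3, 2, 7)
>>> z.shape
(7, 2)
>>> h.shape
(3, 7)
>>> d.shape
(31, 3)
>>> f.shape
(31, 2, 7, 3)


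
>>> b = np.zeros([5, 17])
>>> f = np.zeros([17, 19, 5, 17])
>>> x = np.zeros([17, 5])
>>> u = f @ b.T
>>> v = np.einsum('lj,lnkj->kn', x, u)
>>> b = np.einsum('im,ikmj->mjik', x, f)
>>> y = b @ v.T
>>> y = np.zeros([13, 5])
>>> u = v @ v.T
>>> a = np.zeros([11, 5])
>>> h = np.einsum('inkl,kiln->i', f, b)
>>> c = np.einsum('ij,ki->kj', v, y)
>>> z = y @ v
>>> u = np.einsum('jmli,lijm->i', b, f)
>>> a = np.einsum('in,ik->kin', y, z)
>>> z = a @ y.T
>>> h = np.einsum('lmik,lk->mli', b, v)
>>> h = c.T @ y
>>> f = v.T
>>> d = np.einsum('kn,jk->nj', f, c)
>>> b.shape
(5, 17, 17, 19)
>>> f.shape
(19, 5)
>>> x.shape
(17, 5)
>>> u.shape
(19,)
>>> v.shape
(5, 19)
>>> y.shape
(13, 5)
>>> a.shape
(19, 13, 5)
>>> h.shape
(19, 5)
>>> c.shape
(13, 19)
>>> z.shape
(19, 13, 13)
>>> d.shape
(5, 13)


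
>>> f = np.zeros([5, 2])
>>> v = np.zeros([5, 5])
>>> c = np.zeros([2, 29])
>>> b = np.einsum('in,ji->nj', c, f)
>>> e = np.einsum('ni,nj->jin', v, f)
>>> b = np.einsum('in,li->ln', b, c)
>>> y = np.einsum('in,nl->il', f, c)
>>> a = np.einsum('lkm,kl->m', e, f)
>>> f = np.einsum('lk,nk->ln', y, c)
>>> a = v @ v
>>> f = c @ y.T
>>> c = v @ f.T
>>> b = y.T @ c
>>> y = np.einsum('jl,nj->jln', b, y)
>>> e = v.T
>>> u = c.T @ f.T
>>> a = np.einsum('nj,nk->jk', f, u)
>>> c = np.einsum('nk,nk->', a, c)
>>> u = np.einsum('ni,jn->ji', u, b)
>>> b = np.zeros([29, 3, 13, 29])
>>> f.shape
(2, 5)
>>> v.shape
(5, 5)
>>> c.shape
()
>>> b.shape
(29, 3, 13, 29)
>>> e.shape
(5, 5)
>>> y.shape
(29, 2, 5)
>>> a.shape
(5, 2)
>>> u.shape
(29, 2)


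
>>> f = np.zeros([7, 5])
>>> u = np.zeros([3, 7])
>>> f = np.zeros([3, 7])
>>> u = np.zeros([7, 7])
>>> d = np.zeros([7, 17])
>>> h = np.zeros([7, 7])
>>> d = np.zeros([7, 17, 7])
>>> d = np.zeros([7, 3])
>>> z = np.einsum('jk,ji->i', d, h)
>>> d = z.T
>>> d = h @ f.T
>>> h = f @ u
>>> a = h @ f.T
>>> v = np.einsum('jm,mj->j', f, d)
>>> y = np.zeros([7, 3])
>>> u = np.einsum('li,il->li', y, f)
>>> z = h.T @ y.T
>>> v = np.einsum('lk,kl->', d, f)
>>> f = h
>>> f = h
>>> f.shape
(3, 7)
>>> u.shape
(7, 3)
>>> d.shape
(7, 3)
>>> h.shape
(3, 7)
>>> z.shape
(7, 7)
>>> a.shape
(3, 3)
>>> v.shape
()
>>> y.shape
(7, 3)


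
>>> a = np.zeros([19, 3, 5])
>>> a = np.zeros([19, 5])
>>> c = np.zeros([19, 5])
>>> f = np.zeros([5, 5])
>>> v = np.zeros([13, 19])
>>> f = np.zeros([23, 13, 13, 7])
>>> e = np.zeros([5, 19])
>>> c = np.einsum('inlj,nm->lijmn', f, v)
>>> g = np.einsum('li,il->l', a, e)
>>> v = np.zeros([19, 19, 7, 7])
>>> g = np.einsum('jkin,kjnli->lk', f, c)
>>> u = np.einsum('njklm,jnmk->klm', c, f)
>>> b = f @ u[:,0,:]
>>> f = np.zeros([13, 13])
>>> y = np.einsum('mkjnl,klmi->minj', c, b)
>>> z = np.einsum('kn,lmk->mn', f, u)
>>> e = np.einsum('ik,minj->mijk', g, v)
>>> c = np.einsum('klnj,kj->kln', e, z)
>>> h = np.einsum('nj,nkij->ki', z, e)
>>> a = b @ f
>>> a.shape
(23, 13, 13, 13)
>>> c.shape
(19, 19, 7)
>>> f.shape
(13, 13)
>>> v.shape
(19, 19, 7, 7)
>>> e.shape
(19, 19, 7, 13)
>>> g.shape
(19, 13)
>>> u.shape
(7, 19, 13)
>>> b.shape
(23, 13, 13, 13)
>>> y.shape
(13, 13, 19, 7)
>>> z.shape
(19, 13)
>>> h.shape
(19, 7)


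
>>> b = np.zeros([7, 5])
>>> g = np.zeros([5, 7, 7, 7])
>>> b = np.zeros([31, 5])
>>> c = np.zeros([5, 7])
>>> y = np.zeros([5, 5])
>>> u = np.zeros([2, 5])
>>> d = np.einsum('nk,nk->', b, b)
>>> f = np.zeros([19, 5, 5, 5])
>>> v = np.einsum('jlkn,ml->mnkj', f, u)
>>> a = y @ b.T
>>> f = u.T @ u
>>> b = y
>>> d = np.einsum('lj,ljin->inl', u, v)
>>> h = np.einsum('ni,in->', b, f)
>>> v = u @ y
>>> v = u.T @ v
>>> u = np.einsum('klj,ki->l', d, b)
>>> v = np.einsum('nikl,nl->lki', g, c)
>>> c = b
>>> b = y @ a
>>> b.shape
(5, 31)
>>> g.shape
(5, 7, 7, 7)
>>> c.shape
(5, 5)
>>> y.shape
(5, 5)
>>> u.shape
(19,)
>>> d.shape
(5, 19, 2)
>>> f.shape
(5, 5)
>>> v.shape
(7, 7, 7)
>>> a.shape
(5, 31)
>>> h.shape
()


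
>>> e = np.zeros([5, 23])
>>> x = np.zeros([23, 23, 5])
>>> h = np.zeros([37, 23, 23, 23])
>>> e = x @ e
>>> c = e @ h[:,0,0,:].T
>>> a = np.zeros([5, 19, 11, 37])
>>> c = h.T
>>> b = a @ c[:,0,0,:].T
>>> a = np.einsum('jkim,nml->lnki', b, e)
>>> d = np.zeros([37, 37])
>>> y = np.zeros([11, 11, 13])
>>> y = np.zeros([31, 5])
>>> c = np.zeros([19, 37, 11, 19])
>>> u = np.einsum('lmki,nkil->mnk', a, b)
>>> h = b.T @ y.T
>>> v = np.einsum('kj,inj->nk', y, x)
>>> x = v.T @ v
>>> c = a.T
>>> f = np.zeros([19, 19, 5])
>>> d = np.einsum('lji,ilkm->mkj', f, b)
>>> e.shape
(23, 23, 23)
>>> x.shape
(31, 31)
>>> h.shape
(23, 11, 19, 31)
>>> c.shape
(11, 19, 23, 23)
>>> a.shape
(23, 23, 19, 11)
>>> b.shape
(5, 19, 11, 23)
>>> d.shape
(23, 11, 19)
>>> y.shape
(31, 5)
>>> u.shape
(23, 5, 19)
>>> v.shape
(23, 31)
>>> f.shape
(19, 19, 5)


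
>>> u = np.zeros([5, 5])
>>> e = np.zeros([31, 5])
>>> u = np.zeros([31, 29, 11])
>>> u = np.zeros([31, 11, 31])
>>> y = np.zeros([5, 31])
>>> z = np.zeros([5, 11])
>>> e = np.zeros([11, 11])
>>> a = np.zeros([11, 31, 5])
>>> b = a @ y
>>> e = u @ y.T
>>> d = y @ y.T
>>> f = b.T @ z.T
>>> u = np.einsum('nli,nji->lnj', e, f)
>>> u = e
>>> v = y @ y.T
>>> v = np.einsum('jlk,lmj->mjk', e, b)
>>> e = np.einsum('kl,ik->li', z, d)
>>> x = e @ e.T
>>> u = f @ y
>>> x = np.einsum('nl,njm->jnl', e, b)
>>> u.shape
(31, 31, 31)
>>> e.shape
(11, 5)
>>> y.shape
(5, 31)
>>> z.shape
(5, 11)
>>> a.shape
(11, 31, 5)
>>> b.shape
(11, 31, 31)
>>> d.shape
(5, 5)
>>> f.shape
(31, 31, 5)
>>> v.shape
(31, 31, 5)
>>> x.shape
(31, 11, 5)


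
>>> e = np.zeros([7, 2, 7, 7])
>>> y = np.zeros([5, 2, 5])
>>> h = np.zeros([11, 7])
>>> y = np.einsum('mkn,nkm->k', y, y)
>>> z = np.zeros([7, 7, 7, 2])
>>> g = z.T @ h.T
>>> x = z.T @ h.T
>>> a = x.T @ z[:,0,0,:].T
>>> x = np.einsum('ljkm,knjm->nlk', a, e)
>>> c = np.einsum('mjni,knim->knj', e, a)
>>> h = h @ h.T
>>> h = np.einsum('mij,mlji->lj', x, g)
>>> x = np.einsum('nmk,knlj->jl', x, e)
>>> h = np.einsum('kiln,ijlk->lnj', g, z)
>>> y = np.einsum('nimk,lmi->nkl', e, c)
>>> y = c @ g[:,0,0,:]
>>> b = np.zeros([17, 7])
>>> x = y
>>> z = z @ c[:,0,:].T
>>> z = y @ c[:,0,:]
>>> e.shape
(7, 2, 7, 7)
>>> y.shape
(11, 7, 11)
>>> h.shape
(7, 11, 7)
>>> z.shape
(11, 7, 2)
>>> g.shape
(2, 7, 7, 11)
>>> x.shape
(11, 7, 11)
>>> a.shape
(11, 7, 7, 7)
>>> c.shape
(11, 7, 2)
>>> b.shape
(17, 7)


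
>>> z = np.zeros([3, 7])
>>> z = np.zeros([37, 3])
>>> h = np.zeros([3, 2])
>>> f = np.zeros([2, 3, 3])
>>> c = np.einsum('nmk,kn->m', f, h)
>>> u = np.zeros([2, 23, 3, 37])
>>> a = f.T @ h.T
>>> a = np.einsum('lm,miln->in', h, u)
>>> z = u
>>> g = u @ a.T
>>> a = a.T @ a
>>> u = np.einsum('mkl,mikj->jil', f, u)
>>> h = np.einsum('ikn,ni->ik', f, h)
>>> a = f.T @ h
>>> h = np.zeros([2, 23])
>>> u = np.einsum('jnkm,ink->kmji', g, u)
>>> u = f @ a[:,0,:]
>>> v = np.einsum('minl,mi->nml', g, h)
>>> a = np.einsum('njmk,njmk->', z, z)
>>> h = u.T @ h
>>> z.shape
(2, 23, 3, 37)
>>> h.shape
(3, 3, 23)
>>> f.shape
(2, 3, 3)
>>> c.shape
(3,)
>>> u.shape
(2, 3, 3)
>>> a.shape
()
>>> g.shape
(2, 23, 3, 23)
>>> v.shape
(3, 2, 23)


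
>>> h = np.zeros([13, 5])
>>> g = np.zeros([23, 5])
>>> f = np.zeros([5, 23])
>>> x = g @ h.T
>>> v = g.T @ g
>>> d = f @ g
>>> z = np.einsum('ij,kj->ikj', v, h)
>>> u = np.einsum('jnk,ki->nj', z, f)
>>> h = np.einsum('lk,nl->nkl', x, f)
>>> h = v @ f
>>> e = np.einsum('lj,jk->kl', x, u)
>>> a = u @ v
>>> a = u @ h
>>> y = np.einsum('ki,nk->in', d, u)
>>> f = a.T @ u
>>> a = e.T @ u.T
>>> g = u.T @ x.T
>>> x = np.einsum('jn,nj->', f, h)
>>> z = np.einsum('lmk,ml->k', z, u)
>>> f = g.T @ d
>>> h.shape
(5, 23)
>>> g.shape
(5, 23)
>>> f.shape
(23, 5)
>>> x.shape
()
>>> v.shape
(5, 5)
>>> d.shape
(5, 5)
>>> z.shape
(5,)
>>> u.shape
(13, 5)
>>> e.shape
(5, 23)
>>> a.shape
(23, 13)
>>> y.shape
(5, 13)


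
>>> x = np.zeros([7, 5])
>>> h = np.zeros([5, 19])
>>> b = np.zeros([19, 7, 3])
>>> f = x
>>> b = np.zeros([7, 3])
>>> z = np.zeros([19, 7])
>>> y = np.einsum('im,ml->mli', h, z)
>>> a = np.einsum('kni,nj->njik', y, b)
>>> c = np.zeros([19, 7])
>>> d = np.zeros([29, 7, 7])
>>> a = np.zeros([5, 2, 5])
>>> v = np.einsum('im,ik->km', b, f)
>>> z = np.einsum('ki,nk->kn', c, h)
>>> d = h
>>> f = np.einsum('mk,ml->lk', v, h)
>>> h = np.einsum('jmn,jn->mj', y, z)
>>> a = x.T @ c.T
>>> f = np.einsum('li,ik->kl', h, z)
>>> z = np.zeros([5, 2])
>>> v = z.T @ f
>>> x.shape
(7, 5)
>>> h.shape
(7, 19)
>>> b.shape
(7, 3)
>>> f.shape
(5, 7)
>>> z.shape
(5, 2)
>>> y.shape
(19, 7, 5)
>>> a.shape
(5, 19)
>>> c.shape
(19, 7)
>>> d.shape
(5, 19)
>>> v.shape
(2, 7)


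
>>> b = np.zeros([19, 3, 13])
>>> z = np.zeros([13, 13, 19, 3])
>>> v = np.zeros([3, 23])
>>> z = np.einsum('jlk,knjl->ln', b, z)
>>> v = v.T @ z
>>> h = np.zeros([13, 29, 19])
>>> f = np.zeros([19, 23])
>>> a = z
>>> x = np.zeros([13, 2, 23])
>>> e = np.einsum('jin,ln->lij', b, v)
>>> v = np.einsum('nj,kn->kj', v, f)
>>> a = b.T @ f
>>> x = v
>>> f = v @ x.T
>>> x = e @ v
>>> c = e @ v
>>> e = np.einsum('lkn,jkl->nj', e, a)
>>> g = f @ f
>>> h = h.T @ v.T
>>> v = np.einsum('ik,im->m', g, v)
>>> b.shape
(19, 3, 13)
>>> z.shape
(3, 13)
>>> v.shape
(13,)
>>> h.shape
(19, 29, 19)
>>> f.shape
(19, 19)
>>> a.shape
(13, 3, 23)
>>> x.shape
(23, 3, 13)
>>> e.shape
(19, 13)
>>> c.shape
(23, 3, 13)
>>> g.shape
(19, 19)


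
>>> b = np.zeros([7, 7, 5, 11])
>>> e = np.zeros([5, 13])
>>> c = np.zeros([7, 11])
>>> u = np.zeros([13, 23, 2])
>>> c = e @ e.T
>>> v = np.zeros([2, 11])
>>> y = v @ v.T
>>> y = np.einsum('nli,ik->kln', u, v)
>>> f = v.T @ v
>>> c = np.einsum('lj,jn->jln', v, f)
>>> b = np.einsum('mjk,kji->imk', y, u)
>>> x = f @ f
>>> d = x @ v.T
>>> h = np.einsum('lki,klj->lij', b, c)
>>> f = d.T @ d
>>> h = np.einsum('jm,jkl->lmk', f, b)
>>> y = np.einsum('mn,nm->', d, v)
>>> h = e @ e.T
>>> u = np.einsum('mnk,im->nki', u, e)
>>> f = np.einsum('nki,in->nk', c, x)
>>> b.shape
(2, 11, 13)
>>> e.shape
(5, 13)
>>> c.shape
(11, 2, 11)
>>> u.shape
(23, 2, 5)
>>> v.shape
(2, 11)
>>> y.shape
()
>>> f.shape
(11, 2)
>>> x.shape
(11, 11)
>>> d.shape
(11, 2)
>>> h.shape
(5, 5)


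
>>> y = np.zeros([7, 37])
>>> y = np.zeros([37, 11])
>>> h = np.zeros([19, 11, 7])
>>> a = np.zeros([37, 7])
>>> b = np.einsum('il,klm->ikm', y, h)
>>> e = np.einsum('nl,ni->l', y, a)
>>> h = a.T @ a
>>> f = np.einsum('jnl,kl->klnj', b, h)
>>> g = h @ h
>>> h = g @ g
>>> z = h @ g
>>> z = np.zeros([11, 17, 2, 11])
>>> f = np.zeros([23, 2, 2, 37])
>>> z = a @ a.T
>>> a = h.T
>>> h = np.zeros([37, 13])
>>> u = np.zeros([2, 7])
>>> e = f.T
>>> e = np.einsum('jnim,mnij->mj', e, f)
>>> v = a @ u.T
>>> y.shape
(37, 11)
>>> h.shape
(37, 13)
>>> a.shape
(7, 7)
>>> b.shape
(37, 19, 7)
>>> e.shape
(23, 37)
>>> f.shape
(23, 2, 2, 37)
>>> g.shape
(7, 7)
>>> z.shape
(37, 37)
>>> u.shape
(2, 7)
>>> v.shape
(7, 2)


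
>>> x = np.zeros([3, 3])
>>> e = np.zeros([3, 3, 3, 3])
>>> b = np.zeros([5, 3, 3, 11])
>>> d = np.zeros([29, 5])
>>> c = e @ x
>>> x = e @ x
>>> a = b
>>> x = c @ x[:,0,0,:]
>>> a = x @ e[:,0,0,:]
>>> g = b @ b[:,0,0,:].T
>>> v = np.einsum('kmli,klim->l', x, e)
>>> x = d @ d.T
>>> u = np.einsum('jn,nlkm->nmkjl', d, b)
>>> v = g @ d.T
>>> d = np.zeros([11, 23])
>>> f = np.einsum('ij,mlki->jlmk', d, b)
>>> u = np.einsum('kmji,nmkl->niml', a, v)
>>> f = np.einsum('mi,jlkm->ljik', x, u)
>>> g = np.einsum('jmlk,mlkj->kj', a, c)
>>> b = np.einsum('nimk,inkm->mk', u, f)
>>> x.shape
(29, 29)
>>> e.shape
(3, 3, 3, 3)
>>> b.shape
(3, 29)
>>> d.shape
(11, 23)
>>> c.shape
(3, 3, 3, 3)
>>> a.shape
(3, 3, 3, 3)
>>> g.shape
(3, 3)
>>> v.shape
(5, 3, 3, 29)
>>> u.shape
(5, 3, 3, 29)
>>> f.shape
(3, 5, 29, 3)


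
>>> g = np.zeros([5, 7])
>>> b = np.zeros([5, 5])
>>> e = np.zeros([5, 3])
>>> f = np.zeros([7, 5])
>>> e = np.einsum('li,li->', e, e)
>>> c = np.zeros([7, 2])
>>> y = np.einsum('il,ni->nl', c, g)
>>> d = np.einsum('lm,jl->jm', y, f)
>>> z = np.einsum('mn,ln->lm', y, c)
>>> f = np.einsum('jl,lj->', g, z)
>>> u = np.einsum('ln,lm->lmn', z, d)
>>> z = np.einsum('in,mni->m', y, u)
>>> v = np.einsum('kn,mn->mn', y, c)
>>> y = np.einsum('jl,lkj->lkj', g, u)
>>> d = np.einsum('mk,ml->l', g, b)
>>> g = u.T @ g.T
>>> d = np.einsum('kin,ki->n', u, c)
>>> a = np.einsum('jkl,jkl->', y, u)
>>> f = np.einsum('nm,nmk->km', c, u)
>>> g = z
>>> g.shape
(7,)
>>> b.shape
(5, 5)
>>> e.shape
()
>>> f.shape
(5, 2)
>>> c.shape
(7, 2)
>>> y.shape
(7, 2, 5)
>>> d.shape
(5,)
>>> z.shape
(7,)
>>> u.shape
(7, 2, 5)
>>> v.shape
(7, 2)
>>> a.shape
()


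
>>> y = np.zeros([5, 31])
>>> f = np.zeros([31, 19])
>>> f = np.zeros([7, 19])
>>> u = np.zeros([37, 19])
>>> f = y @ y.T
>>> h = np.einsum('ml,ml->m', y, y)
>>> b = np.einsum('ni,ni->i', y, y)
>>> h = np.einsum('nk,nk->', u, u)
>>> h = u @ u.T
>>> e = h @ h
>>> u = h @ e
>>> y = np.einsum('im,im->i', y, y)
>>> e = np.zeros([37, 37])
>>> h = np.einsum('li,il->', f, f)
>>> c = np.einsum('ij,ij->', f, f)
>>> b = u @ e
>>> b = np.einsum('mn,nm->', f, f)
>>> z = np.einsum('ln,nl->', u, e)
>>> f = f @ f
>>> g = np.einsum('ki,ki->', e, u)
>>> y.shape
(5,)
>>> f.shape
(5, 5)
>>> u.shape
(37, 37)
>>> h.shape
()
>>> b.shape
()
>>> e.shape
(37, 37)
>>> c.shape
()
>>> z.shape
()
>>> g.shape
()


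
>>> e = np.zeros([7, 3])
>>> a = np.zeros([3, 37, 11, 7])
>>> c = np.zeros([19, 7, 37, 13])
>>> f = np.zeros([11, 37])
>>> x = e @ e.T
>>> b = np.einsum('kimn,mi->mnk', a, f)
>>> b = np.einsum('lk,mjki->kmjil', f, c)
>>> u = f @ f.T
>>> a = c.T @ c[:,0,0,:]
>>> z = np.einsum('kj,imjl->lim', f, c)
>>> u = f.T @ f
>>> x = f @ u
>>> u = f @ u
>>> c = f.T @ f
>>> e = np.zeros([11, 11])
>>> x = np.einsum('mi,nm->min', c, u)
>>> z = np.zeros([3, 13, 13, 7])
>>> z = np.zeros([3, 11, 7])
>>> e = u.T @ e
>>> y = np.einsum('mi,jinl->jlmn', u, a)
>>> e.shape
(37, 11)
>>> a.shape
(13, 37, 7, 13)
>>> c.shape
(37, 37)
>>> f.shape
(11, 37)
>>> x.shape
(37, 37, 11)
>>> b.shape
(37, 19, 7, 13, 11)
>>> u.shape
(11, 37)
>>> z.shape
(3, 11, 7)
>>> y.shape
(13, 13, 11, 7)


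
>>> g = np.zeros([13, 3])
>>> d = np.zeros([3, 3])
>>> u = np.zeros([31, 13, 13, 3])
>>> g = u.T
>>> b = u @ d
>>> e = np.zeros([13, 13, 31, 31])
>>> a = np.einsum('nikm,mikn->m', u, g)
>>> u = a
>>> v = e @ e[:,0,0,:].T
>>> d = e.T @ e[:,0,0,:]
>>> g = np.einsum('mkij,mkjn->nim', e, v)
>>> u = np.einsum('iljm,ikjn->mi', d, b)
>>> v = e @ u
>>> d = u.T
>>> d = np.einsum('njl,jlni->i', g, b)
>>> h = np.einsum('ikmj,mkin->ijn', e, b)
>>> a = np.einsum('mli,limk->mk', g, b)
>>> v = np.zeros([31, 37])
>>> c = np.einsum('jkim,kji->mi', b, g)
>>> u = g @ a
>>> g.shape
(13, 31, 13)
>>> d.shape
(3,)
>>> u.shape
(13, 31, 3)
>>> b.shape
(31, 13, 13, 3)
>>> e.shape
(13, 13, 31, 31)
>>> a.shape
(13, 3)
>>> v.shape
(31, 37)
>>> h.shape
(13, 31, 3)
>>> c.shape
(3, 13)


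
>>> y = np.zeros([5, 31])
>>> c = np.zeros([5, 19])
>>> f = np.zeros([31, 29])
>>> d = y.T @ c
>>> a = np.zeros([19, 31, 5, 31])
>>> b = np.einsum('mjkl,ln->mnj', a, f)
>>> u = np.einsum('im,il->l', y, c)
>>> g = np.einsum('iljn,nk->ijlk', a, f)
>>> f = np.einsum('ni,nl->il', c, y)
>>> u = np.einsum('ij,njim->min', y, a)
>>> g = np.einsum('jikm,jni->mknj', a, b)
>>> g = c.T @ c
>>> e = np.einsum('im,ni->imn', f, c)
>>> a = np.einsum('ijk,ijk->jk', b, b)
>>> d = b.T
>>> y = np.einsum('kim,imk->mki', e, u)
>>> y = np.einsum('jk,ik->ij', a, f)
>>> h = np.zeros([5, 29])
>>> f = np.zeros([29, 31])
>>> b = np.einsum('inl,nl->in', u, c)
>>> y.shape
(19, 29)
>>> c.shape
(5, 19)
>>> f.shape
(29, 31)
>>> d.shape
(31, 29, 19)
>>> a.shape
(29, 31)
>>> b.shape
(31, 5)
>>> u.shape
(31, 5, 19)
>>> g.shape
(19, 19)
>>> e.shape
(19, 31, 5)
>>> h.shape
(5, 29)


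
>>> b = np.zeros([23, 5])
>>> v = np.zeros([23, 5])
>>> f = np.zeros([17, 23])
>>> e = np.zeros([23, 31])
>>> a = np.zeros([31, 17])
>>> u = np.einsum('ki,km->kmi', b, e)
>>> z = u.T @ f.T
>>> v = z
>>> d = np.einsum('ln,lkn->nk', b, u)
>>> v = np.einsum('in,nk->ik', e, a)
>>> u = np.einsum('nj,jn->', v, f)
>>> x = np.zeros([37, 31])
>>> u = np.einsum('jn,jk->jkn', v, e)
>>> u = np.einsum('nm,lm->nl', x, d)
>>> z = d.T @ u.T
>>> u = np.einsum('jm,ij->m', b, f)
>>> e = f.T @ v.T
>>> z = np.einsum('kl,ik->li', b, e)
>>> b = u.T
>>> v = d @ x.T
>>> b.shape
(5,)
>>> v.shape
(5, 37)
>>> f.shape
(17, 23)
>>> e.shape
(23, 23)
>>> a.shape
(31, 17)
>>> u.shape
(5,)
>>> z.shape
(5, 23)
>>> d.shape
(5, 31)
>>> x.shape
(37, 31)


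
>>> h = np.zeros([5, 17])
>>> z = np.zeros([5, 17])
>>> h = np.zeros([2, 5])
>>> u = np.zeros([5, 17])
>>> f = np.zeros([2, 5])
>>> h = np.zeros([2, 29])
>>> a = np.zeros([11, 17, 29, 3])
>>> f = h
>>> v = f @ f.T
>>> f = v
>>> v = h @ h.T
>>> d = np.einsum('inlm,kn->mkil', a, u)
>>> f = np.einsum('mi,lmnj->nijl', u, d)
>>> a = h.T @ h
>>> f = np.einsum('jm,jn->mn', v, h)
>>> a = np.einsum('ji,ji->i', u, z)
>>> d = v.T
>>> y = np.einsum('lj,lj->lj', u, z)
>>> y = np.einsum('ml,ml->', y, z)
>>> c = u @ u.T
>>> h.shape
(2, 29)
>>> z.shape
(5, 17)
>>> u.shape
(5, 17)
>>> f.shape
(2, 29)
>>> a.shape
(17,)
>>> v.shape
(2, 2)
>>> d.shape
(2, 2)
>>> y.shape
()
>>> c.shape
(5, 5)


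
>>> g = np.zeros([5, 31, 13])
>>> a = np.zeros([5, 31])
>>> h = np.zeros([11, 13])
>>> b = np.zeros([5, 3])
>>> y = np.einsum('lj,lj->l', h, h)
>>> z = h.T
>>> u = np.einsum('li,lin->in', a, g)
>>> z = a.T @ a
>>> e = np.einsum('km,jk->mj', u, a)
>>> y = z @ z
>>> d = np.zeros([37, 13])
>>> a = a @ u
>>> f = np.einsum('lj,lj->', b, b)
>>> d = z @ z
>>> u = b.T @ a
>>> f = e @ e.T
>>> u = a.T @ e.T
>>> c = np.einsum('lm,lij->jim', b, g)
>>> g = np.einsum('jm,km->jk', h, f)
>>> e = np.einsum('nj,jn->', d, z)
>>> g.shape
(11, 13)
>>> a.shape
(5, 13)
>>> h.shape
(11, 13)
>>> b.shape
(5, 3)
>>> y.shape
(31, 31)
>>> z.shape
(31, 31)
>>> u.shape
(13, 13)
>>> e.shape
()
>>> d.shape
(31, 31)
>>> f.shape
(13, 13)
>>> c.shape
(13, 31, 3)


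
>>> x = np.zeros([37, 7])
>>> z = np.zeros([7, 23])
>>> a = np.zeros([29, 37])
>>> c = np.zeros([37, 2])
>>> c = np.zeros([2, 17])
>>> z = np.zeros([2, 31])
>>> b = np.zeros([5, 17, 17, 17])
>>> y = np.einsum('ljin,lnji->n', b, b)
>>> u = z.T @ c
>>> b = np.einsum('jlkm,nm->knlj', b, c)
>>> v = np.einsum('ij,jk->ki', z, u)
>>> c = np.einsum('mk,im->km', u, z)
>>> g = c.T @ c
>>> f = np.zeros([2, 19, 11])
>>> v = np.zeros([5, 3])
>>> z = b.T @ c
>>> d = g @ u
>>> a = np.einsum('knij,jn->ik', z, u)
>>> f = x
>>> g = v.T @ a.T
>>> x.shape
(37, 7)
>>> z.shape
(5, 17, 2, 31)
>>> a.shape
(2, 5)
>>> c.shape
(17, 31)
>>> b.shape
(17, 2, 17, 5)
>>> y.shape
(17,)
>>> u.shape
(31, 17)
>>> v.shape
(5, 3)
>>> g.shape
(3, 2)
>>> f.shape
(37, 7)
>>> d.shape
(31, 17)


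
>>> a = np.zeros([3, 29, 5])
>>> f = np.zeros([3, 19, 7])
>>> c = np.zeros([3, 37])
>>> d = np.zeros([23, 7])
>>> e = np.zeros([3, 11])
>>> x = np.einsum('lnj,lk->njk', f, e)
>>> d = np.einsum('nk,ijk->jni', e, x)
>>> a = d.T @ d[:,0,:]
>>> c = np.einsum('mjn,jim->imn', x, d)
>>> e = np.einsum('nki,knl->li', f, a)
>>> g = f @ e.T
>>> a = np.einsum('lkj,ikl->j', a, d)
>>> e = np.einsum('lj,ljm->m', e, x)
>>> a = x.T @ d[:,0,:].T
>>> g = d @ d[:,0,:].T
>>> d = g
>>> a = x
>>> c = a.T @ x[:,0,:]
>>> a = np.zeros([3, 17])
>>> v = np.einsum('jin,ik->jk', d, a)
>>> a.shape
(3, 17)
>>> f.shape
(3, 19, 7)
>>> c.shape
(11, 7, 11)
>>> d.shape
(7, 3, 7)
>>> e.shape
(11,)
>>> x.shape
(19, 7, 11)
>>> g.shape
(7, 3, 7)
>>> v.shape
(7, 17)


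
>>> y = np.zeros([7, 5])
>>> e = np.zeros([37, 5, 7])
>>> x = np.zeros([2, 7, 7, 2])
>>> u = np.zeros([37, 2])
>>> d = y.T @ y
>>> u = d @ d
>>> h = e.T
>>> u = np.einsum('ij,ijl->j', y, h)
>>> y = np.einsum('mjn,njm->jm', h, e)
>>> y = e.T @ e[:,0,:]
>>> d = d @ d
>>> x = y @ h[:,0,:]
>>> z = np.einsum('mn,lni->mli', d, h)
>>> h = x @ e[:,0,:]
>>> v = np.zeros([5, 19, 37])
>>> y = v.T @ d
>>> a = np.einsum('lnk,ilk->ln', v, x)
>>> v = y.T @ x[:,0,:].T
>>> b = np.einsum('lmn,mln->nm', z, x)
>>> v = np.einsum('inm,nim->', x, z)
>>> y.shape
(37, 19, 5)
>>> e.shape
(37, 5, 7)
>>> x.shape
(7, 5, 37)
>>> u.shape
(5,)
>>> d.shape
(5, 5)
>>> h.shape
(7, 5, 7)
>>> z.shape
(5, 7, 37)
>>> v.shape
()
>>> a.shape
(5, 19)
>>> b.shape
(37, 7)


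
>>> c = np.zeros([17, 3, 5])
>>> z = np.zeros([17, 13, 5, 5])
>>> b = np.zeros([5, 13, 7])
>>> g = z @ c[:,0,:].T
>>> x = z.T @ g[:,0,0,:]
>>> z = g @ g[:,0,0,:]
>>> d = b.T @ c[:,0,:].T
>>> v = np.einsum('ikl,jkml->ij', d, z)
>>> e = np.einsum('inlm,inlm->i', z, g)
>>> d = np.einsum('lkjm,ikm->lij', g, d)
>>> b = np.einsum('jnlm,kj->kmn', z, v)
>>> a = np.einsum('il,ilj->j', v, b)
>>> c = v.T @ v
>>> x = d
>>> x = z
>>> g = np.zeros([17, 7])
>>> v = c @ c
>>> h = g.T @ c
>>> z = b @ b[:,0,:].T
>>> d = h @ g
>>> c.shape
(17, 17)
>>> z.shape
(7, 17, 7)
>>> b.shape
(7, 17, 13)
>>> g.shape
(17, 7)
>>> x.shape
(17, 13, 5, 17)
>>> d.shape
(7, 7)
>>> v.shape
(17, 17)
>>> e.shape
(17,)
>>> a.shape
(13,)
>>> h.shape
(7, 17)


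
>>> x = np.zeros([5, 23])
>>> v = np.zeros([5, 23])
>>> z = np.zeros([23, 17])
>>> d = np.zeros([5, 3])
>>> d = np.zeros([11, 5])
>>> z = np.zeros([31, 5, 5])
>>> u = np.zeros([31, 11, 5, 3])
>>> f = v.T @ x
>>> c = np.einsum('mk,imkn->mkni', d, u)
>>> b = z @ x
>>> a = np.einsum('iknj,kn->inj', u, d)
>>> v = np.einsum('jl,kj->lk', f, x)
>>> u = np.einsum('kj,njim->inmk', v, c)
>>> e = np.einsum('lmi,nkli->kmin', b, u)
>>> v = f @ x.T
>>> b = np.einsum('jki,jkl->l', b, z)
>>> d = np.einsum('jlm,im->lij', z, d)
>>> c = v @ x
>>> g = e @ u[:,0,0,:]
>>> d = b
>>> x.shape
(5, 23)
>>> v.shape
(23, 5)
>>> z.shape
(31, 5, 5)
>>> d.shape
(5,)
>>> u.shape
(3, 11, 31, 23)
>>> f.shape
(23, 23)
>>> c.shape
(23, 23)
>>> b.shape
(5,)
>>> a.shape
(31, 5, 3)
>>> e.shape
(11, 5, 23, 3)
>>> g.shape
(11, 5, 23, 23)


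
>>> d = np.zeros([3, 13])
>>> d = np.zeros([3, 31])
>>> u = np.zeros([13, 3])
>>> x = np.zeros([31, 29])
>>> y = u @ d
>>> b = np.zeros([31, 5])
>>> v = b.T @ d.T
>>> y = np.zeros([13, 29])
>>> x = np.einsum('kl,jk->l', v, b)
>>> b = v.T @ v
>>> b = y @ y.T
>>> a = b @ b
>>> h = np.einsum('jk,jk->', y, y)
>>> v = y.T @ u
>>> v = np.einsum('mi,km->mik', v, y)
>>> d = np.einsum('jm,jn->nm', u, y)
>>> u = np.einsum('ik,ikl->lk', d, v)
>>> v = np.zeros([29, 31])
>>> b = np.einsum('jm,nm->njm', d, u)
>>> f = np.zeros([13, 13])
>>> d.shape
(29, 3)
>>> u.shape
(13, 3)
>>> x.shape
(3,)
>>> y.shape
(13, 29)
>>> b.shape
(13, 29, 3)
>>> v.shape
(29, 31)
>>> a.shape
(13, 13)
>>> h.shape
()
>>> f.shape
(13, 13)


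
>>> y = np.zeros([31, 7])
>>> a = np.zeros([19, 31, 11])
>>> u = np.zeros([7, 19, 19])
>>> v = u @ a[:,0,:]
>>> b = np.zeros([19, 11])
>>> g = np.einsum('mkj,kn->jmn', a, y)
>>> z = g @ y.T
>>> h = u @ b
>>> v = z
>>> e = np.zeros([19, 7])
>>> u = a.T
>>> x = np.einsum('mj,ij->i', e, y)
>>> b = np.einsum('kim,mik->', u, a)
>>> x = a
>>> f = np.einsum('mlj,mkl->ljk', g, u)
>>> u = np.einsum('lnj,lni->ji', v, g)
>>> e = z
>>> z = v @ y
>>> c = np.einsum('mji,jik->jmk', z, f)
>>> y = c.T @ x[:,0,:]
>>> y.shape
(31, 11, 11)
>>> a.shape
(19, 31, 11)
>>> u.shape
(31, 7)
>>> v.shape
(11, 19, 31)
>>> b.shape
()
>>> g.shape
(11, 19, 7)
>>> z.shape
(11, 19, 7)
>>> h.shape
(7, 19, 11)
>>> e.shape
(11, 19, 31)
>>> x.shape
(19, 31, 11)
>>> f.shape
(19, 7, 31)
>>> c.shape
(19, 11, 31)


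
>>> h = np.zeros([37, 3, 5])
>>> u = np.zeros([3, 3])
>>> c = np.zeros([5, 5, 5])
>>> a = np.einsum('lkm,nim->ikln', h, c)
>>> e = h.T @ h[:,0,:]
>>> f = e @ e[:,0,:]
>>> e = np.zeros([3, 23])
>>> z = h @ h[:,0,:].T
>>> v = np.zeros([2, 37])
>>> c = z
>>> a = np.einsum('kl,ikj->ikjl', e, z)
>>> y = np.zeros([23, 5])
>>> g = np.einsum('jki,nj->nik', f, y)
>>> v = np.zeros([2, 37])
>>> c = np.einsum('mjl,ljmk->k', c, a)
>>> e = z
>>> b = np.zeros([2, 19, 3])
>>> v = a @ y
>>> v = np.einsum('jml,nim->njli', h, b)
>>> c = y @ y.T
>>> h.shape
(37, 3, 5)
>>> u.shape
(3, 3)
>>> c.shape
(23, 23)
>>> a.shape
(37, 3, 37, 23)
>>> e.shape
(37, 3, 37)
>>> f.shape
(5, 3, 5)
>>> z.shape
(37, 3, 37)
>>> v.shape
(2, 37, 5, 19)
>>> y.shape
(23, 5)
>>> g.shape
(23, 5, 3)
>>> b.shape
(2, 19, 3)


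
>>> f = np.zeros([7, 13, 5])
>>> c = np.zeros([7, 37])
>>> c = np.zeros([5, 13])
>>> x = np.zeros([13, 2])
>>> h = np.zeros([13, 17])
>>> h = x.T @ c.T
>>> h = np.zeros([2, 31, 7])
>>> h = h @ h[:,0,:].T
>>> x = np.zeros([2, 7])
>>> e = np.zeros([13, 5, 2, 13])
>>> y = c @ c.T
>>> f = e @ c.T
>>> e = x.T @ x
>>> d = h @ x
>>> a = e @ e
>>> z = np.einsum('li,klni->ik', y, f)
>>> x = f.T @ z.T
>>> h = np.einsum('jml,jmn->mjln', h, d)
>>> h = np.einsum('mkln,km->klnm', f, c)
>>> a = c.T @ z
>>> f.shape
(13, 5, 2, 5)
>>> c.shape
(5, 13)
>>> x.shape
(5, 2, 5, 5)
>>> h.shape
(5, 2, 5, 13)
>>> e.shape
(7, 7)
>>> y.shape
(5, 5)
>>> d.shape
(2, 31, 7)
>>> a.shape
(13, 13)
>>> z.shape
(5, 13)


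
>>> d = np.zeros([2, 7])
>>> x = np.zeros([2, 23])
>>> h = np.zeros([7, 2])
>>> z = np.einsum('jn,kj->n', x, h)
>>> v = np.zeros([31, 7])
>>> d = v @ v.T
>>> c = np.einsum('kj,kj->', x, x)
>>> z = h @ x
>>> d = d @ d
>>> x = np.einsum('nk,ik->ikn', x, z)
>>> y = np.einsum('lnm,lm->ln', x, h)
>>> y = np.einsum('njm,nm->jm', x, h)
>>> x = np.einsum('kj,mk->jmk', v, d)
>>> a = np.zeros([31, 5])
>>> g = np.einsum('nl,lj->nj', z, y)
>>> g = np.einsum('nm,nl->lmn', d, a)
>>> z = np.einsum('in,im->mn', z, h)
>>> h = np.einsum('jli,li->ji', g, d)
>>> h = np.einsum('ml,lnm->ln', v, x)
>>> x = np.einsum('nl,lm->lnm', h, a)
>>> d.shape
(31, 31)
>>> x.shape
(31, 7, 5)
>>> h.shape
(7, 31)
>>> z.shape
(2, 23)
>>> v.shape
(31, 7)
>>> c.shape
()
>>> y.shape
(23, 2)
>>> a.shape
(31, 5)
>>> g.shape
(5, 31, 31)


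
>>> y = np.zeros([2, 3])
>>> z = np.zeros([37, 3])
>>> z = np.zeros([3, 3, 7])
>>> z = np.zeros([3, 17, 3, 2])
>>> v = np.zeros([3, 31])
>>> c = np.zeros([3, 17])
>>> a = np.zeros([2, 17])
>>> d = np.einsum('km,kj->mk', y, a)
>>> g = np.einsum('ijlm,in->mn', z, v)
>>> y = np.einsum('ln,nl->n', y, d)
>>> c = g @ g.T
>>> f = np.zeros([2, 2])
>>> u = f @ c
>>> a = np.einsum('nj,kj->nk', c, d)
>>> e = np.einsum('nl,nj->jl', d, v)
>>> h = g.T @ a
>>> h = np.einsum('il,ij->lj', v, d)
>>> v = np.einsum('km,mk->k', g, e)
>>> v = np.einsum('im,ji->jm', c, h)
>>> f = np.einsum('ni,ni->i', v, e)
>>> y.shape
(3,)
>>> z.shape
(3, 17, 3, 2)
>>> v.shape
(31, 2)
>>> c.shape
(2, 2)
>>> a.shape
(2, 3)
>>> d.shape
(3, 2)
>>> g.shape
(2, 31)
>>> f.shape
(2,)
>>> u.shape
(2, 2)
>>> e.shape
(31, 2)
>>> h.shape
(31, 2)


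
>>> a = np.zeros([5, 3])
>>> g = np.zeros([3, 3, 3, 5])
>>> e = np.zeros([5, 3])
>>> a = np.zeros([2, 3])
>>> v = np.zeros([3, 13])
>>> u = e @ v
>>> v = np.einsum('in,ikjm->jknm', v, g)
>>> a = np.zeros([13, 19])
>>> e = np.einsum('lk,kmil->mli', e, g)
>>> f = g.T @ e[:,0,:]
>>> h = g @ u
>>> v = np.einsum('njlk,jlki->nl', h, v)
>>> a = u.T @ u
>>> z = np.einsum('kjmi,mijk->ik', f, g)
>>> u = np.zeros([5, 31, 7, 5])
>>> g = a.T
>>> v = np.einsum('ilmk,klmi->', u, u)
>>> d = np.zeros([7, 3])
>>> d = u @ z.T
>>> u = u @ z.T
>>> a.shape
(13, 13)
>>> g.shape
(13, 13)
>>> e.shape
(3, 5, 3)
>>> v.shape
()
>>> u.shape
(5, 31, 7, 3)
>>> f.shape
(5, 3, 3, 3)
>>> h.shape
(3, 3, 3, 13)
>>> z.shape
(3, 5)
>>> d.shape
(5, 31, 7, 3)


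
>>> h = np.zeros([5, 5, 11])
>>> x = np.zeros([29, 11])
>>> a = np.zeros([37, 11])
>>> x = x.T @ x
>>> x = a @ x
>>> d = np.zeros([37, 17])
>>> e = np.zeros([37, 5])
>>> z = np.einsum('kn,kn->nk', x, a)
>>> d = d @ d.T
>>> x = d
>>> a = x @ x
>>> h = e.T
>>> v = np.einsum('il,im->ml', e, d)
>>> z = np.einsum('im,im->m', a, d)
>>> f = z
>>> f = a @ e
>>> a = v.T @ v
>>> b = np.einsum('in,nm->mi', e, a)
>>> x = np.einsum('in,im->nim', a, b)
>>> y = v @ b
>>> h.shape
(5, 37)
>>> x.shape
(5, 5, 37)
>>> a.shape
(5, 5)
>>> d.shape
(37, 37)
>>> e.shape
(37, 5)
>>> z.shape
(37,)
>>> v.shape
(37, 5)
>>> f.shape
(37, 5)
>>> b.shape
(5, 37)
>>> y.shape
(37, 37)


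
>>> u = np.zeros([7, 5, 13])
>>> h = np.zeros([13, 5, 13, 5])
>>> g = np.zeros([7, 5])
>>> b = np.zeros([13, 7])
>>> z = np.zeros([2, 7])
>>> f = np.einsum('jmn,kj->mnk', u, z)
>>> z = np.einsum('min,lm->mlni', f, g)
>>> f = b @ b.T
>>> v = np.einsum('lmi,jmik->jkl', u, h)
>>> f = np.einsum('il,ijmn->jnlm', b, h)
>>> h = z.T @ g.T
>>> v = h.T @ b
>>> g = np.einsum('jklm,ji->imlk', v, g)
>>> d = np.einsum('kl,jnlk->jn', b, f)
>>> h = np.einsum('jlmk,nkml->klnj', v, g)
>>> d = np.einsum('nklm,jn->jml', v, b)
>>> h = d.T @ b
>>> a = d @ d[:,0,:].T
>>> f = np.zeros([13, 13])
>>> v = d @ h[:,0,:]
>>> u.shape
(7, 5, 13)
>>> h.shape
(2, 7, 7)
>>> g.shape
(5, 7, 2, 7)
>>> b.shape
(13, 7)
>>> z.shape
(5, 7, 2, 13)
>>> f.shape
(13, 13)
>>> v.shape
(13, 7, 7)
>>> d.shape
(13, 7, 2)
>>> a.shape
(13, 7, 13)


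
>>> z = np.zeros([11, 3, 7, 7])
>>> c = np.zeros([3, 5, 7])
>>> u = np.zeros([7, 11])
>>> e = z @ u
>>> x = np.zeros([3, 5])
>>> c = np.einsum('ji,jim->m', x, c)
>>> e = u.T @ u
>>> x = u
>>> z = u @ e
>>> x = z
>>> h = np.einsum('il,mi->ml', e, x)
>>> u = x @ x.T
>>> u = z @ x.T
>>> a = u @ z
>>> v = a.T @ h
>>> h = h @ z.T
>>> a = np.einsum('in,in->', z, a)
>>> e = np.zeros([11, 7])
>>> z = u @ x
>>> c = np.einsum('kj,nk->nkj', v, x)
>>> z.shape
(7, 11)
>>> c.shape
(7, 11, 11)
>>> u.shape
(7, 7)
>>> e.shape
(11, 7)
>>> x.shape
(7, 11)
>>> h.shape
(7, 7)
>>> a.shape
()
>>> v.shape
(11, 11)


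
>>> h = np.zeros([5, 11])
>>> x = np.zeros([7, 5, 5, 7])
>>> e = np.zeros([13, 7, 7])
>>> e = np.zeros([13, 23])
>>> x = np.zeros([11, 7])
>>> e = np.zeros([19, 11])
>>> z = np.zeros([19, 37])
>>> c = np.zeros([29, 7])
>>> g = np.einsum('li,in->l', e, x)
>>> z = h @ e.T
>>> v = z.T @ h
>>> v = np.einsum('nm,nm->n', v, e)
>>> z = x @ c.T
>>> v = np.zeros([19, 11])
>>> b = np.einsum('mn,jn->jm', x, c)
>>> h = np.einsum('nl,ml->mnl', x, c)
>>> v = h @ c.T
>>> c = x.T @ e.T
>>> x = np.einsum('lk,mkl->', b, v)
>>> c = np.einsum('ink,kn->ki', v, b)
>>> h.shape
(29, 11, 7)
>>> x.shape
()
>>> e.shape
(19, 11)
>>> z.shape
(11, 29)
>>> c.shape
(29, 29)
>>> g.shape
(19,)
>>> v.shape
(29, 11, 29)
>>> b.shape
(29, 11)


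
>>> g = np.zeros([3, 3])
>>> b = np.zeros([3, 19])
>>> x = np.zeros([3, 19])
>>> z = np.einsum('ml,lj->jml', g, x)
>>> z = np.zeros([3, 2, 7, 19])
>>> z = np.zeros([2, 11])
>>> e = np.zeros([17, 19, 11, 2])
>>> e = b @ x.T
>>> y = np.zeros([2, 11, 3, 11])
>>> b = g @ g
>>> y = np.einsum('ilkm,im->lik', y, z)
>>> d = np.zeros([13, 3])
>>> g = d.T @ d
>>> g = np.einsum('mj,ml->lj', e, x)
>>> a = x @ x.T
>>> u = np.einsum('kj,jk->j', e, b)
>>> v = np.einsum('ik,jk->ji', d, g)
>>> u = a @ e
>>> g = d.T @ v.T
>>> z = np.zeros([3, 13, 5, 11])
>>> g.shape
(3, 19)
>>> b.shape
(3, 3)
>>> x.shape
(3, 19)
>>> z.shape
(3, 13, 5, 11)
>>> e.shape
(3, 3)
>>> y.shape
(11, 2, 3)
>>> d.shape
(13, 3)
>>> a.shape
(3, 3)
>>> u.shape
(3, 3)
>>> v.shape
(19, 13)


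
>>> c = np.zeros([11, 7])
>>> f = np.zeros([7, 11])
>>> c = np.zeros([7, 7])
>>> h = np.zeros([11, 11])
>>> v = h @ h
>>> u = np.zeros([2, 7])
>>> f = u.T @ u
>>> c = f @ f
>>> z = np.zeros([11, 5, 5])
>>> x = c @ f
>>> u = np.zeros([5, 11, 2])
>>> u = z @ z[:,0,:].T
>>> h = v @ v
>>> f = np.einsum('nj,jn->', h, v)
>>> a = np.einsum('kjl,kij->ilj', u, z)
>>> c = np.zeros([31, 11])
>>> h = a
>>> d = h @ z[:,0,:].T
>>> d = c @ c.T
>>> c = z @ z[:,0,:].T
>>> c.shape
(11, 5, 11)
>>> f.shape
()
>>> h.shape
(5, 11, 5)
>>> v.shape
(11, 11)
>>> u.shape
(11, 5, 11)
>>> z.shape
(11, 5, 5)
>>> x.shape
(7, 7)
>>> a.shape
(5, 11, 5)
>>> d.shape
(31, 31)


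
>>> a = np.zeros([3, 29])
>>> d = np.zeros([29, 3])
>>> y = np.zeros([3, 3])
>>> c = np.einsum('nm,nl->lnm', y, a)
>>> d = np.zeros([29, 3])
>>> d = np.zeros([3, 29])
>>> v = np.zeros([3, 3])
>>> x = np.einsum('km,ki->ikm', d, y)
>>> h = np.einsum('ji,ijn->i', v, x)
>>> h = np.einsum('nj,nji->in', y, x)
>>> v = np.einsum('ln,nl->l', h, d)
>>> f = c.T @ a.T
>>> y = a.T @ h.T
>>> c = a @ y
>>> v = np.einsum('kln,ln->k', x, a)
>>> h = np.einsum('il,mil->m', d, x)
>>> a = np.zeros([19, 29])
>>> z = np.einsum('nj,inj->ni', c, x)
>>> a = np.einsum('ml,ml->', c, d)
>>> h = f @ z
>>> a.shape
()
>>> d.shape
(3, 29)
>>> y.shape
(29, 29)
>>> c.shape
(3, 29)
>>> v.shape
(3,)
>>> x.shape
(3, 3, 29)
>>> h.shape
(3, 3, 3)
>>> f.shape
(3, 3, 3)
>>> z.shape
(3, 3)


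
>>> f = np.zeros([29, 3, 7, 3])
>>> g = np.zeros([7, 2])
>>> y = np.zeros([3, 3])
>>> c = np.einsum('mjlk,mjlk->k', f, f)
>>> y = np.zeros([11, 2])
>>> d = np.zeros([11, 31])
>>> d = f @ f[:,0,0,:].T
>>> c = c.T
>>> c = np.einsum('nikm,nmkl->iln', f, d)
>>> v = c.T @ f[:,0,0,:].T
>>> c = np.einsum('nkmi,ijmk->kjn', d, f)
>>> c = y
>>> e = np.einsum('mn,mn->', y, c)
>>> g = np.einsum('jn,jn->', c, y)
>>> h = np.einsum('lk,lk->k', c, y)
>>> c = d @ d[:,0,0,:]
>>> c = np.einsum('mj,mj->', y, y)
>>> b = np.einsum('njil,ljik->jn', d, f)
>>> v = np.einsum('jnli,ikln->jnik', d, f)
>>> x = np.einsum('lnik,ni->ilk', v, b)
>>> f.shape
(29, 3, 7, 3)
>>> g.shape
()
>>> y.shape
(11, 2)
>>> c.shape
()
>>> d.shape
(29, 3, 7, 29)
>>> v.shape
(29, 3, 29, 3)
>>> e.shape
()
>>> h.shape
(2,)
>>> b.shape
(3, 29)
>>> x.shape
(29, 29, 3)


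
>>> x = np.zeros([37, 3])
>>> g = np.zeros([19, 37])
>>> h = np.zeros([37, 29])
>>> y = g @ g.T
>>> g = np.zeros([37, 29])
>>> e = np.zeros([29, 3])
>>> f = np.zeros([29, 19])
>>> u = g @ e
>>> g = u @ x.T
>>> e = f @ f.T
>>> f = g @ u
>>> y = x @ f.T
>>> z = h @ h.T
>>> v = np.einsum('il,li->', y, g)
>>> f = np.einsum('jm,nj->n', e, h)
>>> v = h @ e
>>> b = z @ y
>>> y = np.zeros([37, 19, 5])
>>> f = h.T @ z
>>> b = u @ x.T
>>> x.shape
(37, 3)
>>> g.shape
(37, 37)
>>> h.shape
(37, 29)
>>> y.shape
(37, 19, 5)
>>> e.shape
(29, 29)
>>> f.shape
(29, 37)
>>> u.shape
(37, 3)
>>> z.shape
(37, 37)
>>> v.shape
(37, 29)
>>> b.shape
(37, 37)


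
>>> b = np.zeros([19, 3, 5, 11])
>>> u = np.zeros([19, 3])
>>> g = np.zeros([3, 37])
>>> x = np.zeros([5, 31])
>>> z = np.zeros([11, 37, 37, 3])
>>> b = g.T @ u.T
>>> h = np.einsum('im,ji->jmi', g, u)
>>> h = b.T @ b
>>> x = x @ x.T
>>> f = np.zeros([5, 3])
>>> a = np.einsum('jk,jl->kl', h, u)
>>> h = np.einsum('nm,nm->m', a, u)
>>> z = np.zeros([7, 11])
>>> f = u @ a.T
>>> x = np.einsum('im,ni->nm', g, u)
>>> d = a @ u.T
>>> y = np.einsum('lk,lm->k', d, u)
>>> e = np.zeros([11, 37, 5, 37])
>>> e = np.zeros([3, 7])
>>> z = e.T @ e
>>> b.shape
(37, 19)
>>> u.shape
(19, 3)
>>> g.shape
(3, 37)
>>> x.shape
(19, 37)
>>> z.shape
(7, 7)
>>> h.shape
(3,)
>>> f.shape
(19, 19)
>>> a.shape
(19, 3)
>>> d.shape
(19, 19)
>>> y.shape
(19,)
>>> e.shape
(3, 7)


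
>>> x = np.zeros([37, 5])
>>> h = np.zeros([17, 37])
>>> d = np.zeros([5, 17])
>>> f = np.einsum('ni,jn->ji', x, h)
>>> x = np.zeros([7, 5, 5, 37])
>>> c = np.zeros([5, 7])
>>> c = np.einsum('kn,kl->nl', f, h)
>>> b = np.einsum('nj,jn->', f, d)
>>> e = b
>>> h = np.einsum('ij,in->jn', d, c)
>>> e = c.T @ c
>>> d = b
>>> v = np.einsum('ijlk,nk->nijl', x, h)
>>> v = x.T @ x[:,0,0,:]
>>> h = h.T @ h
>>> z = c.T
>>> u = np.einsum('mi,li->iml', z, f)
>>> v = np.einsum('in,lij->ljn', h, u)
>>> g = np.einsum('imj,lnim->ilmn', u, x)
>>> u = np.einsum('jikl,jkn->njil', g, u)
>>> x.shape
(7, 5, 5, 37)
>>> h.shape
(37, 37)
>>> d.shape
()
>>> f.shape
(17, 5)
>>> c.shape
(5, 37)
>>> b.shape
()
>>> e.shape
(37, 37)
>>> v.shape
(5, 17, 37)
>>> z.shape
(37, 5)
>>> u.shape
(17, 5, 7, 5)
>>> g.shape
(5, 7, 37, 5)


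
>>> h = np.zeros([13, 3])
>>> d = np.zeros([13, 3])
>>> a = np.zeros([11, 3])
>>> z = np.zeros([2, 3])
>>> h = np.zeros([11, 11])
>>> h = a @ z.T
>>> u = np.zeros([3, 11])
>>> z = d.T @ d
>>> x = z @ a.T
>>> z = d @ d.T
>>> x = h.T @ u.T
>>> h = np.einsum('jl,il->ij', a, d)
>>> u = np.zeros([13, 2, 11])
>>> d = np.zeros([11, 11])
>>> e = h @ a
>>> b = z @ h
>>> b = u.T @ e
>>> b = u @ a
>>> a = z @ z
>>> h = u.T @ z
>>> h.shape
(11, 2, 13)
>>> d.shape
(11, 11)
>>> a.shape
(13, 13)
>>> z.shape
(13, 13)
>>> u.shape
(13, 2, 11)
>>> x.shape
(2, 3)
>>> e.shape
(13, 3)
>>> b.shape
(13, 2, 3)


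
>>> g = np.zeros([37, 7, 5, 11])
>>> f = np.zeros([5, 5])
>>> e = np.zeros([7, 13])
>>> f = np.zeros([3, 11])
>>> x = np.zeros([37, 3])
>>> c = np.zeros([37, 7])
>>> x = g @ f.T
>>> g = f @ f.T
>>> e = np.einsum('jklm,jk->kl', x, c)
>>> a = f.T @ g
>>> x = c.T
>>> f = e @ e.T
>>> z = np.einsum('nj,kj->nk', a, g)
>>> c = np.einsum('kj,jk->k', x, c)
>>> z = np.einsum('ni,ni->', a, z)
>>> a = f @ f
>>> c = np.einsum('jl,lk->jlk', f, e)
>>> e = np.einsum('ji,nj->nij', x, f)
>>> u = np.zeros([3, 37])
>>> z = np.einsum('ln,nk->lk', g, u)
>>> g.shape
(3, 3)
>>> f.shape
(7, 7)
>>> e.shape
(7, 37, 7)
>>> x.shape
(7, 37)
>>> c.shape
(7, 7, 5)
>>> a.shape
(7, 7)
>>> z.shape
(3, 37)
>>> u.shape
(3, 37)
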